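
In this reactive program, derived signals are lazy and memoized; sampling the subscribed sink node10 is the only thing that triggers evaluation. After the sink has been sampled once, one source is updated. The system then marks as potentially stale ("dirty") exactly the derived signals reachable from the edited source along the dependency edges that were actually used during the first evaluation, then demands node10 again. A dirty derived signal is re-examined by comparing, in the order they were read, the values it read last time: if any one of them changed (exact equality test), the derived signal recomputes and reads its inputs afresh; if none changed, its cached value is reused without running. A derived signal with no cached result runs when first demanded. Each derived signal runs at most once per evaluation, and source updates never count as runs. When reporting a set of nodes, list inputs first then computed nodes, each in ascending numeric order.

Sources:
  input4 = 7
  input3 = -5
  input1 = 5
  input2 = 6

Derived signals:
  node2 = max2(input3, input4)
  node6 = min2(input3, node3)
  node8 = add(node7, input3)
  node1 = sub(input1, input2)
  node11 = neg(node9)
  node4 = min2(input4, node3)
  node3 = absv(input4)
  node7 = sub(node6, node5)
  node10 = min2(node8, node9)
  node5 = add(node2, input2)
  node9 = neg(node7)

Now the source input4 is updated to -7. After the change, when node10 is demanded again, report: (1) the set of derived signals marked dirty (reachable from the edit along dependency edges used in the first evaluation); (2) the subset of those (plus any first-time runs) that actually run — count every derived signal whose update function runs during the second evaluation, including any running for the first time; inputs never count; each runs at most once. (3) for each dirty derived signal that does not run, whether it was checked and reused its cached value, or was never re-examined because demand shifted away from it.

The edit dirties: node2, node3, node5, node6, node7, node8, node9, node10.
7 derived signals run: node2, node3, node5, node7, node8, node9, node10.
Cache hits after checking: node6.
Note where the cutoff bites: node6 is checked, finds nothing changed, and keeps its cache.

First demand of the output computes:
  node2 = max2(-5, 7) = 7
  node3 = absv(7) = 7
  node5 = add(7, 6) = 13
  node6 = min2(-5, 7) = -5
  node7 = sub(-5, 13) = -18
  node8 = add(-18, -5) = -23
  node9 = neg(-18) = 18
  node10 = min2(-23, 18) = -23

After the edit, cleaning proceeds:
  node2: a read changed (input4 7->-7) — executes, giving -5.
  node3: a read changed (input4 7->-7) — executes, giving 7 — identical to its old value.
  node5: a read changed (node2 7->-5) — executes, giving 1.
  node6: dirty, but its reads are unchanged (input3 unchanged, node3 unchanged); cached -5 stands.
  node7: a read changed (node5 13->1) — executes, giving -6.
  node8: a read changed (node7 -18->-6) — executes, giving -11.
  node9: a read changed (node7 -18->-6) — executes, giving 6.
  node10: a read changed (node8 -23->-11; node9 18->6) — executes, giving -11.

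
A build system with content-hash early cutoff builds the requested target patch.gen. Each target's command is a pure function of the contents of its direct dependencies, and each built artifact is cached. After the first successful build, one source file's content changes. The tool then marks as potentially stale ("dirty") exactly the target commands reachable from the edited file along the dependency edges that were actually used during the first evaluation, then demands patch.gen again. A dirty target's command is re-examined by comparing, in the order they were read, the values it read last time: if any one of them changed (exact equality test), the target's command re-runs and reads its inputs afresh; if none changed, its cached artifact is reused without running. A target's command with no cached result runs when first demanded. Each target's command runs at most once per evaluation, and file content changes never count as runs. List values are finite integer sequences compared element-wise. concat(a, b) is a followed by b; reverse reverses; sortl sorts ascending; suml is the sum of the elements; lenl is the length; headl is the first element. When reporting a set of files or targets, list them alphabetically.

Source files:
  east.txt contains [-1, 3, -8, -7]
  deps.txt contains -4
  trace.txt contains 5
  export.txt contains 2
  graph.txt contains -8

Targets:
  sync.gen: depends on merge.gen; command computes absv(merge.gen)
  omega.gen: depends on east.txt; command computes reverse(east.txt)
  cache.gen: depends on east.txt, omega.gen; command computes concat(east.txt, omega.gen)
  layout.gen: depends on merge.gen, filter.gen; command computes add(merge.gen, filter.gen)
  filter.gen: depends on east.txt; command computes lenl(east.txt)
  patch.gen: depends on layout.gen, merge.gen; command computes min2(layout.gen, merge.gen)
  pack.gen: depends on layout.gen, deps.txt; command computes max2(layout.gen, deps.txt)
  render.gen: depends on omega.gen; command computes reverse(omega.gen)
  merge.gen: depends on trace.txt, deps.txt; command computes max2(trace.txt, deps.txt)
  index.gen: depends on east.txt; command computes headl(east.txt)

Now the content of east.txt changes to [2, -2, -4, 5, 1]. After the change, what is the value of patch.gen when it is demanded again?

First evaluation (everything demanded from the output):
  filter.gen = lenl([-1, 3, -8, -7]) = 4
  merge.gen = max2(5, -4) = 5
  layout.gen = add(5, 4) = 9
  patch.gen = min2(9, 5) = 5

Propagation after the edit:
  filter.gen: runs — east.txt [-1, 3, -8, -7]->[2, -2, -4, 5, 1]; result 5.
  layout.gen: runs — filter.gen 4->5; result 10.
  patch.gen: runs — layout.gen 9->10; result 5 (same value as before).

New value of patch.gen: 5.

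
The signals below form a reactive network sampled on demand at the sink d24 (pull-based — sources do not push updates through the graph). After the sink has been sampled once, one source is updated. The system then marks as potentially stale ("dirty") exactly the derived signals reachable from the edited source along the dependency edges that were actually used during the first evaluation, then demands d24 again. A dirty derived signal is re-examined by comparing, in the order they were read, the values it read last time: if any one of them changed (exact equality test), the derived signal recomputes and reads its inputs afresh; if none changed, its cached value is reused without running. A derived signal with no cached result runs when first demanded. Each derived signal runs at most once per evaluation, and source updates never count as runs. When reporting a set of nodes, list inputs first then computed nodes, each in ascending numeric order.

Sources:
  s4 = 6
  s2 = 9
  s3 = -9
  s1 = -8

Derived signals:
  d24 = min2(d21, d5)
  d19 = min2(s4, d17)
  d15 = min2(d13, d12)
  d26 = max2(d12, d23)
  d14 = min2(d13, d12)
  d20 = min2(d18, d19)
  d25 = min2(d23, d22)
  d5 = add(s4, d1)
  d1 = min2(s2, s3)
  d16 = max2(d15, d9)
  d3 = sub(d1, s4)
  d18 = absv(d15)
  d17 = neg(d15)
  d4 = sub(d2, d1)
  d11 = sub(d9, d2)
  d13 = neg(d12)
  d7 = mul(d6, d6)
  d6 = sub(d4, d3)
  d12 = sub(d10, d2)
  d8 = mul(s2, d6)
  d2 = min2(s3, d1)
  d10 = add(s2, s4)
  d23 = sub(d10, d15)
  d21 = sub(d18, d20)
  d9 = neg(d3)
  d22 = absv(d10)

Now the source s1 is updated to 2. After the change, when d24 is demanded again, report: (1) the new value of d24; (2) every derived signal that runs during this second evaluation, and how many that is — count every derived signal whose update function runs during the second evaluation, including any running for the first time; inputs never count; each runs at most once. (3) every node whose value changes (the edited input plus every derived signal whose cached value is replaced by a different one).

Initial pass — values computed on the first demand:
  d1 = min2(9, -9) = -9
  d2 = min2(-9, -9) = -9
  d5 = add(6, -9) = -3
  d10 = add(9, 6) = 15
  d12 = sub(15, -9) = 24
  d13 = neg(24) = -24
  d15 = min2(-24, 24) = -24
  d17 = neg(-24) = 24
  d18 = absv(-24) = 24
  d19 = min2(6, 24) = 6
  d20 = min2(24, 6) = 6
  d21 = sub(24, 6) = 18
  d24 = min2(18, -3) = -3

Second demand — change propagation:
  no demanded computation ever read s1, so the edit dirties nothing and nothing runs.

The important point: nothing the output needs ever reads s1, so the edit is invisible to it.

d24 now evaluates to -3.
Run set: none (0 run).
Changed values: s1.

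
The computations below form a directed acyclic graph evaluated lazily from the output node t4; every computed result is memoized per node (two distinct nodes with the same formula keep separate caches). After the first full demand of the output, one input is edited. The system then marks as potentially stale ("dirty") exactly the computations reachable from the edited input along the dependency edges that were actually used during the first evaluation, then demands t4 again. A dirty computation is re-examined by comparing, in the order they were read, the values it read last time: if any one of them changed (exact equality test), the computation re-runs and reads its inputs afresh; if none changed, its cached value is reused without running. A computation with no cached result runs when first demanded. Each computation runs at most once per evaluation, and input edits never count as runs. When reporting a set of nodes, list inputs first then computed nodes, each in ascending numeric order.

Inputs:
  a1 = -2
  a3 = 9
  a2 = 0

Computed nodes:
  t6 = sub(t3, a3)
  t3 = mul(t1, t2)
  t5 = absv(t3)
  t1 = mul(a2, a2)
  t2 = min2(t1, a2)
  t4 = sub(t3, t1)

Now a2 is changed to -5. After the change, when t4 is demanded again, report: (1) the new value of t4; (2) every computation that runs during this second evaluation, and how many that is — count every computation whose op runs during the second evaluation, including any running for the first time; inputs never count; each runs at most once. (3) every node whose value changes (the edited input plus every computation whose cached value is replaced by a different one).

First demand of the output computes:
  t1 = mul(0, 0) = 0
  t2 = min2(0, 0) = 0
  t3 = mul(0, 0) = 0
  t4 = sub(0, 0) = 0

After the edit, cleaning proceeds:
  t1: a read changed (a2 0->-5; a2 0->-5) — executes, giving 25.
  t2: a read changed (t1 0->25; a2 0->-5) — executes, giving -5.
  t3: a read changed (t1 0->25; t2 0->-5) — executes, giving -125.
  t4: a read changed (t3 0->-125; t1 0->25) — executes, giving -150.

Demanding t4 again yields -150.
4 computations run: t1, t2, t3, t4.
The nodes whose values change: a2, t1, t2, t3, t4.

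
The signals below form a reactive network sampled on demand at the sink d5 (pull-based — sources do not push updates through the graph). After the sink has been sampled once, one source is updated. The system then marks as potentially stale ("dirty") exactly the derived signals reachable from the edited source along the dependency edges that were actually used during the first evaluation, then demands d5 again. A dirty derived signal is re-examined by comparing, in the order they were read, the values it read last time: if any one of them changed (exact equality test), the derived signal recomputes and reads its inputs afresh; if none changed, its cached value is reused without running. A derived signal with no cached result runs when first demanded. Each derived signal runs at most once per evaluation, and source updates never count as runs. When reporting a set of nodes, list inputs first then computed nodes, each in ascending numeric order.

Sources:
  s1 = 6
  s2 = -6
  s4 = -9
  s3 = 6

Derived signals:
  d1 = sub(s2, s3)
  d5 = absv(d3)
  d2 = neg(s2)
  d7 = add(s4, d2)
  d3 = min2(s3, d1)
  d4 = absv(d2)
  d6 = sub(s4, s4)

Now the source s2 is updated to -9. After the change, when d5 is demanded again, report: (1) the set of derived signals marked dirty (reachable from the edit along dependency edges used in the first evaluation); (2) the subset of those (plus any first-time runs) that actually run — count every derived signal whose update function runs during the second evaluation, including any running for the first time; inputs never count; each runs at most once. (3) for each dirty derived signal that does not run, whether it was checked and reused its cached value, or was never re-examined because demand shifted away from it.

Dirty set: d1, d3, d5.
Run set: d1, d3, d5 (3 run).
All dirty derived signals ended up running.

Initial pass — values computed on the first demand:
  d1 = sub(-6, 6) = -12
  d3 = min2(6, -12) = -12
  d5 = absv(-12) = 12

Second demand — change propagation:
  d1: re-runs because s2 -6->-9; new result -15.
  d3: re-runs because d1 -12->-15; new result -15.
  d5: re-runs because d3 -12->-15; new result 15.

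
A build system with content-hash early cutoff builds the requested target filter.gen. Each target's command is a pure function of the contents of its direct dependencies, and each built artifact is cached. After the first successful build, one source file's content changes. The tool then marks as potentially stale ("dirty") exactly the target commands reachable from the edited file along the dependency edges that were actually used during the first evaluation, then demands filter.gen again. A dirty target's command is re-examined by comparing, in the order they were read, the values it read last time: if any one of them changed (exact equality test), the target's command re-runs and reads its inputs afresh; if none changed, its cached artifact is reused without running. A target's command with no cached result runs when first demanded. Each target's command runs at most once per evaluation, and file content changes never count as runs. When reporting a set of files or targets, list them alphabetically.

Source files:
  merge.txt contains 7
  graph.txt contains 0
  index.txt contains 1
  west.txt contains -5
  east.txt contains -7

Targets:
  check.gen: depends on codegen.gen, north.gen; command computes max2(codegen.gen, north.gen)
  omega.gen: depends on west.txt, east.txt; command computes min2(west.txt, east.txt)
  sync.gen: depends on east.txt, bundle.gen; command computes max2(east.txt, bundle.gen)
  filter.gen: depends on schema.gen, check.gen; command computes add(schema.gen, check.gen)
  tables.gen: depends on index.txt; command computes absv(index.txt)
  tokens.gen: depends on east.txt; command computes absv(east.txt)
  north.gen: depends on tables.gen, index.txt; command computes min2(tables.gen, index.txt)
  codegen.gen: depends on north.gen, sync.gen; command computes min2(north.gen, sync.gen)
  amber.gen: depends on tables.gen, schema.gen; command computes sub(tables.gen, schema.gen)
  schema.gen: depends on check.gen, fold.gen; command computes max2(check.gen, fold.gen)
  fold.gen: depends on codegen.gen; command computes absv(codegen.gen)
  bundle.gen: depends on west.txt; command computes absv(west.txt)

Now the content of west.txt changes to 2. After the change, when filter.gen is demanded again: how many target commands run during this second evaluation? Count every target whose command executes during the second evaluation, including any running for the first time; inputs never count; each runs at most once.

First evaluation (everything demanded from the output):
  bundle.gen = absv(-5) = 5
  sync.gen = max2(-7, 5) = 5
  tables.gen = absv(1) = 1
  north.gen = min2(1, 1) = 1
  codegen.gen = min2(1, 5) = 1
  check.gen = max2(1, 1) = 1
  fold.gen = absv(1) = 1
  schema.gen = max2(1, 1) = 1
  filter.gen = add(1, 1) = 2

Propagation after the edit:
  bundle.gen: runs — west.txt -5->2; result 2.
  sync.gen: runs — bundle.gen 5->2; result 2.
  codegen.gen: runs — sync.gen 5->2; result 1 (same value as before).
  check.gen: checked — values it read are unchanged (codegen.gen unchanged, north.gen unchanged); reused cached 1 without running.
  fold.gen: checked — values it read are unchanged (codegen.gen unchanged); reused cached 1 without running.
  schema.gen: checked — values it read are unchanged (check.gen unchanged, fold.gen unchanged); reused cached 1 without running.
  filter.gen: checked — values it read are unchanged (schema.gen unchanged, check.gen unchanged); reused cached 2 without running.

Key observation: the change is absorbed at codegen.gen — it re-runs but produces the same value, and the output's value is unchanged.

Target commands that run: bundle.gen, codegen.gen, sync.gen — 3 in total.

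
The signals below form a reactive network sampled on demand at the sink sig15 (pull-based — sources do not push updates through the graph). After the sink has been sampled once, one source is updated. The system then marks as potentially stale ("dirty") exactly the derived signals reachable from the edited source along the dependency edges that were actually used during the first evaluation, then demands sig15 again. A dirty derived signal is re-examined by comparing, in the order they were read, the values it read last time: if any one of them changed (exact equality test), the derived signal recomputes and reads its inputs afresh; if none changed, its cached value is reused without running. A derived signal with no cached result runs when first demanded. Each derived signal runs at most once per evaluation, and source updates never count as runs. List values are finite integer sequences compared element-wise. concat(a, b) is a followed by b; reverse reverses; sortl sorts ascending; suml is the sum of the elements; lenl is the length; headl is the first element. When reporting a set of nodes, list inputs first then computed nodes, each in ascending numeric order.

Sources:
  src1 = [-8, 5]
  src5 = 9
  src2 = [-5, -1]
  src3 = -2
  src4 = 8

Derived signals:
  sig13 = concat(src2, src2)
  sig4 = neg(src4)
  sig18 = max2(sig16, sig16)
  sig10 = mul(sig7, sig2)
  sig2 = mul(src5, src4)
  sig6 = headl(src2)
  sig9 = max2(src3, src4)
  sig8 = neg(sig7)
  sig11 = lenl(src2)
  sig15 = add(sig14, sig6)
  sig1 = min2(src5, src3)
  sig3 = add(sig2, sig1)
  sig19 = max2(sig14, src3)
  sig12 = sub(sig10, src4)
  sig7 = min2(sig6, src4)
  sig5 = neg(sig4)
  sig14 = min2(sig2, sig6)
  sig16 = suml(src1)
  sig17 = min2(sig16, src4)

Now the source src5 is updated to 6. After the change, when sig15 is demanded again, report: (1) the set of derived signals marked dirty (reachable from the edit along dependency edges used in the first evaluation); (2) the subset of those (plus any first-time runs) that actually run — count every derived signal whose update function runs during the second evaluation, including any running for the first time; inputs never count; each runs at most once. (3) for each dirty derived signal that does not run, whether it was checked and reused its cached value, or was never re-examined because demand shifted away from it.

Dirty set: sig2, sig14, sig15.
Run set: sig2, sig14 (2 run).
Re-examined without running (cache reused): sig15.
The important point: sig14 recomputes to an identical value, and the output ends up unchanged.

Initial pass — values computed on the first demand:
  sig2 = mul(9, 8) = 72
  sig6 = headl([-5, -1]) = -5
  sig14 = min2(72, -5) = -5
  sig15 = add(-5, -5) = -10

Second demand — change propagation:
  sig2: re-runs because src5 9->6; new result 48.
  sig14: re-runs because sig2 72->48; new result -5 (unchanged).
  sig15: re-examined; everything it read last time is the same (sig14 unchanged, sig6 unchanged) — cache -10 kept, no run.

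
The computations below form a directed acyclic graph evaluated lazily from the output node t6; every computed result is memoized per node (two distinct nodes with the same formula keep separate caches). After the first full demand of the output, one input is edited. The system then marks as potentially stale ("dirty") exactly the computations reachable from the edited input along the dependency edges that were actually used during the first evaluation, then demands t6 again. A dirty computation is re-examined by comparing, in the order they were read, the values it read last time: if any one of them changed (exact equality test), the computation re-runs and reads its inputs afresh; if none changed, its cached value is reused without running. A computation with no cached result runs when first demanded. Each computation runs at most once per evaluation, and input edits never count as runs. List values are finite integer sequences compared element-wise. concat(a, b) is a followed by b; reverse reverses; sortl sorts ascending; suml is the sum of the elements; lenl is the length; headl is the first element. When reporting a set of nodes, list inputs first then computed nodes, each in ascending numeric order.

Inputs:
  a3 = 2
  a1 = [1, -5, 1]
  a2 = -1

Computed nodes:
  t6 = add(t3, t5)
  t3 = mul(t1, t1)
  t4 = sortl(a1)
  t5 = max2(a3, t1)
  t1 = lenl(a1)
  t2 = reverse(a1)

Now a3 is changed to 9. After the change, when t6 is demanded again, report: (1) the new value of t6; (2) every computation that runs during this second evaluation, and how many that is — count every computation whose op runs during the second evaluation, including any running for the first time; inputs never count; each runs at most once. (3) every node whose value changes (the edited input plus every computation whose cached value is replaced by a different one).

First demand of the output computes:
  t1 = lenl([1, -5, 1]) = 3
  t3 = mul(3, 3) = 9
  t5 = max2(2, 3) = 3
  t6 = add(9, 3) = 12

After the edit, cleaning proceeds:
  t5: a read changed (a3 2->9) — executes, giving 9.
  t6: a read changed (t5 3->9) — executes, giving 18.

Demanding t6 again yields 18.
2 computations run: t5, t6.
The nodes whose values change: a3, t5, t6.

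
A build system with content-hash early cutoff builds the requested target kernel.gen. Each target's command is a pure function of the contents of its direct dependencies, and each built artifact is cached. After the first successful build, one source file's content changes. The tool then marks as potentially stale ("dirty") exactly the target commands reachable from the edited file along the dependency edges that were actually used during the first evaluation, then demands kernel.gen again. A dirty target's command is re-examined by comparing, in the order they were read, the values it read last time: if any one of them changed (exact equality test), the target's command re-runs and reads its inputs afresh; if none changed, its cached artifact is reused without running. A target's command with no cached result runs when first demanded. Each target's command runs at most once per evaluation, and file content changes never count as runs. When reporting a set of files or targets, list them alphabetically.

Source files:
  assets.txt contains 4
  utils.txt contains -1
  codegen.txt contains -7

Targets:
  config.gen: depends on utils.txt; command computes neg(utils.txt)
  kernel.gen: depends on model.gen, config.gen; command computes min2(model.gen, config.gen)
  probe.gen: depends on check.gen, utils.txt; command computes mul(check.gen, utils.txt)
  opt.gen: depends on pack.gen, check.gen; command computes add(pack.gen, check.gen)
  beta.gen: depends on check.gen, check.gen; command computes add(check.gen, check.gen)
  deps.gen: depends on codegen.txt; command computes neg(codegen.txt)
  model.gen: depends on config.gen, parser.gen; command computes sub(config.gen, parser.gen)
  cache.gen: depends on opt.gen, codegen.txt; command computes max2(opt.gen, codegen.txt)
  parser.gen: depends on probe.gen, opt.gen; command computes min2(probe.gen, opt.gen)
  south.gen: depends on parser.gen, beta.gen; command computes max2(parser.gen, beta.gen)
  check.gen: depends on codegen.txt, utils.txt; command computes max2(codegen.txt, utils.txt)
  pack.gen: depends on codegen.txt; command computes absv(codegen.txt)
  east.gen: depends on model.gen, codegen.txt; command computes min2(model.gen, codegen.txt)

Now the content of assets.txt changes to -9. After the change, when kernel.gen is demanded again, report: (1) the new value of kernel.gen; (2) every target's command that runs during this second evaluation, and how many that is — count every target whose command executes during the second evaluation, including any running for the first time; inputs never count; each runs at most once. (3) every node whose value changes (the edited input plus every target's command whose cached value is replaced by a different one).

First evaluation (everything demanded from the output):
  check.gen = max2(-7, -1) = -1
  config.gen = neg(-1) = 1
  pack.gen = absv(-7) = 7
  opt.gen = add(7, -1) = 6
  probe.gen = mul(-1, -1) = 1
  parser.gen = min2(1, 6) = 1
  model.gen = sub(1, 1) = 0
  kernel.gen = min2(0, 1) = 0

Propagation after the edit:
  assets.txt feeds no computation that the output demands — nothing is marked dirty and nothing runs.

Key observation: assets.txt is never demanded by the output, so the edit triggers no recomputation at all.

New value of kernel.gen: 0.
Target commands that run: none — 0 in total.
Values that change: assets.txt.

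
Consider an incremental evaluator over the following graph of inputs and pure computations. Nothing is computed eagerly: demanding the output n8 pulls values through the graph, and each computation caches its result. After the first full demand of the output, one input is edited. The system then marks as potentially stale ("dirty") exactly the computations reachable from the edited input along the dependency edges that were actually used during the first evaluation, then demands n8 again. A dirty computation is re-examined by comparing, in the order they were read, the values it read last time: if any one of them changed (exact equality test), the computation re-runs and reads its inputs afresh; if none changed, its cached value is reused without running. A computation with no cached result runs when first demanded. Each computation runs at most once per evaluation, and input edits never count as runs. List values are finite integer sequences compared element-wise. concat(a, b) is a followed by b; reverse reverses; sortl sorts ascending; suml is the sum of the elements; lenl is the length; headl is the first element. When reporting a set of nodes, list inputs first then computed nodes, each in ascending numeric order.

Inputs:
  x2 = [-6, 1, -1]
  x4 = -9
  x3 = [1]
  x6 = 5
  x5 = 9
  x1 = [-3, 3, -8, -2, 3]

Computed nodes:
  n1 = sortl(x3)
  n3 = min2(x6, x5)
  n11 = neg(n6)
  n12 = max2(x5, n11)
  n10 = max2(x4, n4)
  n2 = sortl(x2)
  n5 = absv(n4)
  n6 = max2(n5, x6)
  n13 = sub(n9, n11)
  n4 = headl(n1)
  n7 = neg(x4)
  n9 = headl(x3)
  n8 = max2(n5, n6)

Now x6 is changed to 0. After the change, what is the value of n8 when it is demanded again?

Initial pass — values computed on the first demand:
  n1 = sortl([1]) = [1]
  n4 = headl([1]) = 1
  n5 = absv(1) = 1
  n6 = max2(1, 5) = 5
  n8 = max2(1, 5) = 5

Second demand — change propagation:
  n6: re-runs because x6 5->0; new result 1.
  n8: re-runs because n6 5->1; new result 1.

n8 now evaluates to 1.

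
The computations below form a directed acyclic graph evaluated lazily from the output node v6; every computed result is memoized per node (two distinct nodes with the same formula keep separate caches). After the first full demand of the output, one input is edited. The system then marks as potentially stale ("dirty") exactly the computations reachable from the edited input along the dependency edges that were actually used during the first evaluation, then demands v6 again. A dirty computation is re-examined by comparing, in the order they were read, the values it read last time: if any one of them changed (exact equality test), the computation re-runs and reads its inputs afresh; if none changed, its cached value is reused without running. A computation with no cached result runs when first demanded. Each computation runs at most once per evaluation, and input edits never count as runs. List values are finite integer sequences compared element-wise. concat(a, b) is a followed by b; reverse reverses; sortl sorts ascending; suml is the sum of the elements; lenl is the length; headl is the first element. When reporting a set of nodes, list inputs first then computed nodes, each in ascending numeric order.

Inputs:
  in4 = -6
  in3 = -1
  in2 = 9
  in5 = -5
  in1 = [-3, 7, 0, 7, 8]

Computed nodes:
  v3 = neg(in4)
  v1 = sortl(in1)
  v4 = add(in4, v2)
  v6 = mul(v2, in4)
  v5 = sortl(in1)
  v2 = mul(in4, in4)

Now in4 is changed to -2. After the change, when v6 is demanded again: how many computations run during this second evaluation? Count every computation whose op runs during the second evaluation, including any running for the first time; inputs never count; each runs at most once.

First demand of the output computes:
  v2 = mul(-6, -6) = 36
  v6 = mul(36, -6) = -216

After the edit, cleaning proceeds:
  v2: a read changed (in4 -6->-2; in4 -6->-2) — executes, giving 4.
  v6: a read changed (v2 36->4; in4 -6->-2) — executes, giving -8.

2 computations run: v2, v6.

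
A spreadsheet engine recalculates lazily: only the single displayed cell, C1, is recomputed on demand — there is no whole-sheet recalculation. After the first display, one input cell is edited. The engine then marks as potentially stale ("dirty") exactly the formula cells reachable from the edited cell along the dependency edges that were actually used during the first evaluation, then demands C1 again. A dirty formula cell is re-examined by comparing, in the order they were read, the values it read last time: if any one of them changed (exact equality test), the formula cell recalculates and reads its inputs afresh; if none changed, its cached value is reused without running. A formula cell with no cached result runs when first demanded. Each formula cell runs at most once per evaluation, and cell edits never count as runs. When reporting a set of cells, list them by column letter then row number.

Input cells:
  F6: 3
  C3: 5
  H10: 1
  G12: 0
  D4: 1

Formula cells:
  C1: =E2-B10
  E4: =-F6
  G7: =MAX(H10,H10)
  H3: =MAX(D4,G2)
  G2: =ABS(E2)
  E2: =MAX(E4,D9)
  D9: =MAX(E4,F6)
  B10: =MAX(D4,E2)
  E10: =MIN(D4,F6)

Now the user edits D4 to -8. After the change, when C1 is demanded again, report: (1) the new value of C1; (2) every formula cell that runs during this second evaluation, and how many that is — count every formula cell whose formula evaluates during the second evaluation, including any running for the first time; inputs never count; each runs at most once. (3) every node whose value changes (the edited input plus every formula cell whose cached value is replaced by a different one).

New value of C1: 0.
Formula cells that run: B10 — 1 in total.
Values that change: D4.
Key observation: the change is absorbed at B10 — it re-runs but produces the same value, and the output's value is unchanged.

First evaluation (everything demanded from the output):
  E4 = -(3) = -3
  D9 = MAX(-3, 3) = 3
  E2 = MAX(-3, 3) = 3
  B10 = MAX(1, 3) = 3
  C1 = 3 - 3 = 0

Propagation after the edit:
  B10: runs — D4 1->-8; result 3 (same value as before).
  C1: checked — values it read are unchanged (E2 unchanged, B10 unchanged); reused cached 0 without running.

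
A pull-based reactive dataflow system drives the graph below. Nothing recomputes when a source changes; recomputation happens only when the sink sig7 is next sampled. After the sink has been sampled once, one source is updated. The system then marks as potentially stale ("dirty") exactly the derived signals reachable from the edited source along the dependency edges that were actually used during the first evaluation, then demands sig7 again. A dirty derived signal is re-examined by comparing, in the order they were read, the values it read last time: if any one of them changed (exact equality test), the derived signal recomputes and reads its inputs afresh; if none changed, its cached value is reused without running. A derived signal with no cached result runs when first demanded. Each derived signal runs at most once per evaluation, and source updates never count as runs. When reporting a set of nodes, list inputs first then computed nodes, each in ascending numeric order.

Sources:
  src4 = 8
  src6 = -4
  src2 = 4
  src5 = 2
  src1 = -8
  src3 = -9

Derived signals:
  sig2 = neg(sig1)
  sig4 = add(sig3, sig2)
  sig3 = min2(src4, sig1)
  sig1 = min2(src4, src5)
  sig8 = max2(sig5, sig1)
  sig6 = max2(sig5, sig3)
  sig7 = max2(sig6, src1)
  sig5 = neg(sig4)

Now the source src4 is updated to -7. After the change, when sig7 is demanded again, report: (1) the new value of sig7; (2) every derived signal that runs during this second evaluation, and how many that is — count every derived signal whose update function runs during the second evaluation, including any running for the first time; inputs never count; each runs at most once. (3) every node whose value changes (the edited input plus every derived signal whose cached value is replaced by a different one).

First evaluation (everything demanded from the output):
  sig1 = min2(8, 2) = 2
  sig2 = neg(2) = -2
  sig3 = min2(8, 2) = 2
  sig4 = add(2, -2) = 0
  sig5 = neg(0) = 0
  sig6 = max2(0, 2) = 2
  sig7 = max2(2, -8) = 2

Propagation after the edit:
  sig1: runs — src4 8->-7; result -7.
  sig2: runs — sig1 2->-7; result 7.
  sig3: runs — src4 8->-7; sig1 2->-7; result -7.
  sig4: runs — sig3 2->-7; sig2 -2->7; result 0 (same value as before).
  sig5: checked — values it read are unchanged (sig4 unchanged); reused cached 0 without running.
  sig6: runs — sig3 2->-7; result 0.
  sig7: runs — sig6 2->0; result 0.

Key observation: the cutoff stops propagation at sig5 — its inputs' values are unchanged, so it reuses its cache.

New value of sig7: 0.
Derived signals that run: sig1, sig2, sig3, sig4, sig6, sig7 — 6 in total.
Values that change: src4, sig1, sig2, sig3, sig6, sig7.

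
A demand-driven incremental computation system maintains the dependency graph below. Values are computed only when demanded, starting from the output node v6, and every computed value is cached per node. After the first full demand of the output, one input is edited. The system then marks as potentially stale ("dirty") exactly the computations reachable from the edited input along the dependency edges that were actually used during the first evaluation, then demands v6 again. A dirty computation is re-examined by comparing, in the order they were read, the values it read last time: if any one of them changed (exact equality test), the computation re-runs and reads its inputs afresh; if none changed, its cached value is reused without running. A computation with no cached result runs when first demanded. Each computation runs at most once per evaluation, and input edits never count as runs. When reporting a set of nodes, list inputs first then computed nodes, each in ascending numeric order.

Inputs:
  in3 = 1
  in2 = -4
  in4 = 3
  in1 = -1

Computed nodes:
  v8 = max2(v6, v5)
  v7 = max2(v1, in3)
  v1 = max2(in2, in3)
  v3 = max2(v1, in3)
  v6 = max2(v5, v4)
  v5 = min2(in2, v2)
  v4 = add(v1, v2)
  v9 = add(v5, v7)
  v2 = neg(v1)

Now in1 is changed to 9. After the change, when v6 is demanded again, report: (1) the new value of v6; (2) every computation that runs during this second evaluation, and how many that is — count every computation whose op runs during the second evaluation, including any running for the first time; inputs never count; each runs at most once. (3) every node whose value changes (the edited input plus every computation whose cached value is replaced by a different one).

First evaluation (everything demanded from the output):
  v1 = max2(-4, 1) = 1
  v2 = neg(1) = -1
  v4 = add(1, -1) = 0
  v5 = min2(-4, -1) = -4
  v6 = max2(-4, 0) = 0

Propagation after the edit:
  in1 feeds no computation that the output demands — nothing is marked dirty and nothing runs.

Key observation: in1 is never demanded by the output, so the edit triggers no recomputation at all.

New value of v6: 0.
Computations that run: none — 0 in total.
Values that change: in1.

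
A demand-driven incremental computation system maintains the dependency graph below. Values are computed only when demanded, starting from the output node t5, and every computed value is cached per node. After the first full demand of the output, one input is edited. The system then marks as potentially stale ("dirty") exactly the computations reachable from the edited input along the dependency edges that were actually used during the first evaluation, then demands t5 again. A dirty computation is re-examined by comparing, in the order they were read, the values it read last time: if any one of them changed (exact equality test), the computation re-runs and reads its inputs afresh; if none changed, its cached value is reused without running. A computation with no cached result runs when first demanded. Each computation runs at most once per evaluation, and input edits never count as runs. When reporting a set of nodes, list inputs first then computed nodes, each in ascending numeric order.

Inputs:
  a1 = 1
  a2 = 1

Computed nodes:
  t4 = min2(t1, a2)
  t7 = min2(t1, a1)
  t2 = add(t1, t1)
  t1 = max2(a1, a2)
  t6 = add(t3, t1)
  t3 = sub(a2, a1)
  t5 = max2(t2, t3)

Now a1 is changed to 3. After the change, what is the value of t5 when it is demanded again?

New value of t5: 6.

First evaluation (everything demanded from the output):
  t1 = max2(1, 1) = 1
  t2 = add(1, 1) = 2
  t3 = sub(1, 1) = 0
  t5 = max2(2, 0) = 2

Propagation after the edit:
  t1: runs — a1 1->3; result 3.
  t2: runs — t1 1->3; t1 1->3; result 6.
  t3: runs — a1 1->3; result -2.
  t5: runs — t2 2->6; t3 0->-2; result 6.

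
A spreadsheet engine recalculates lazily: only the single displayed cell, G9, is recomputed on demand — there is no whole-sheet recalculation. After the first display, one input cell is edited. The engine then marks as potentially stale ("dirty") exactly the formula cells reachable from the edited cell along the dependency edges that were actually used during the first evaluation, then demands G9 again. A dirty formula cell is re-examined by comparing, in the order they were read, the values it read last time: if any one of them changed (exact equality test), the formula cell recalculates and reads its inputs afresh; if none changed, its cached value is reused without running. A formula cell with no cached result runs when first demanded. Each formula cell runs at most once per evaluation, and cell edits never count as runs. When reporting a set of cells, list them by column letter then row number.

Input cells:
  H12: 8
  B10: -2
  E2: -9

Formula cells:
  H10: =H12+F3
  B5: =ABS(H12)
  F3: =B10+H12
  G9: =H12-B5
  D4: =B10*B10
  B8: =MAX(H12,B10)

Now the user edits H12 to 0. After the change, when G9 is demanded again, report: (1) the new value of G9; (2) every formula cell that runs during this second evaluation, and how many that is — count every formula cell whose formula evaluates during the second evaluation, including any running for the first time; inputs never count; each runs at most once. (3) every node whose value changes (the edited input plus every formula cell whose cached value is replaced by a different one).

First evaluation (everything demanded from the output):
  B5 = ABS(8) = 8
  G9 = 8 - 8 = 0

Propagation after the edit:
  B5: runs — H12 8->0; result 0.
  G9: runs — H12 8->0; B5 8->0; result 0 (same value as before).

New value of G9: 0.
Formula cells that run: B5, G9 — 2 in total.
Values that change: B5, H12.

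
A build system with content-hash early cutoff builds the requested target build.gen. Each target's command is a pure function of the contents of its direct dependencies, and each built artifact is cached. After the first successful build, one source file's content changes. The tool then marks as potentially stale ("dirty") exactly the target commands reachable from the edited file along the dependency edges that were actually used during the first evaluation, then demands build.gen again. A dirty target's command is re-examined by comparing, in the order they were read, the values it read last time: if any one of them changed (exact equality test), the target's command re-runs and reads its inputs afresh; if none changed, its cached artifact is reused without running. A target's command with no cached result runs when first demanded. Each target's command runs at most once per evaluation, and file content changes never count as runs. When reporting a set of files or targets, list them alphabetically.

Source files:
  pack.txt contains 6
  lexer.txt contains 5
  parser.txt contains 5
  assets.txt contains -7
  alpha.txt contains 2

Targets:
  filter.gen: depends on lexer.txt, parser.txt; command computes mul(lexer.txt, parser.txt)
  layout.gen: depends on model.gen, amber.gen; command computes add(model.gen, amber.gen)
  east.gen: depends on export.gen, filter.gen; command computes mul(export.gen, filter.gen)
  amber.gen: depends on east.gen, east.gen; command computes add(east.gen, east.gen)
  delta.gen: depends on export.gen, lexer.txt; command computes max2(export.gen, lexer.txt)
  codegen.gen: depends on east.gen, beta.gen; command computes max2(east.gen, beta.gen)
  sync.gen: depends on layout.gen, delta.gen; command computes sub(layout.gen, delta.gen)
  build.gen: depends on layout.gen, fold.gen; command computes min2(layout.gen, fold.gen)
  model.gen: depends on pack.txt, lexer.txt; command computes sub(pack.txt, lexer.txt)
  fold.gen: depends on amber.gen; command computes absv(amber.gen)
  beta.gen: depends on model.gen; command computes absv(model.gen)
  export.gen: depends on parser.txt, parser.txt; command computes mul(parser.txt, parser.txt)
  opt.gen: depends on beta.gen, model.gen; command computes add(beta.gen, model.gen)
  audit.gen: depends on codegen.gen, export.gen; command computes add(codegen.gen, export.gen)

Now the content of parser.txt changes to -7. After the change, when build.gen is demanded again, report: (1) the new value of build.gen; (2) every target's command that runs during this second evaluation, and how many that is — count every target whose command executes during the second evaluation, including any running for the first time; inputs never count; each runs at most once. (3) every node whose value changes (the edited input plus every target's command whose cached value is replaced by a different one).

First evaluation (everything demanded from the output):
  export.gen = mul(5, 5) = 25
  filter.gen = mul(5, 5) = 25
  east.gen = mul(25, 25) = 625
  amber.gen = add(625, 625) = 1250
  fold.gen = absv(1250) = 1250
  model.gen = sub(6, 5) = 1
  layout.gen = add(1, 1250) = 1251
  build.gen = min2(1251, 1250) = 1250

Propagation after the edit:
  export.gen: runs — parser.txt 5->-7; parser.txt 5->-7; result 49.
  filter.gen: runs — parser.txt 5->-7; result -35.
  east.gen: runs — export.gen 25->49; filter.gen 25->-35; result -1715.
  amber.gen: runs — east.gen 625->-1715; east.gen 625->-1715; result -3430.
  fold.gen: runs — amber.gen 1250->-3430; result 3430.
  layout.gen: runs — amber.gen 1250->-3430; result -3429.
  build.gen: runs — layout.gen 1251->-3429; fold.gen 1250->3430; result -3429.

New value of build.gen: -3429.
Target commands that run: amber.gen, build.gen, east.gen, export.gen, filter.gen, fold.gen, layout.gen — 7 in total.
Values that change: amber.gen, build.gen, east.gen, export.gen, filter.gen, fold.gen, layout.gen, parser.txt.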